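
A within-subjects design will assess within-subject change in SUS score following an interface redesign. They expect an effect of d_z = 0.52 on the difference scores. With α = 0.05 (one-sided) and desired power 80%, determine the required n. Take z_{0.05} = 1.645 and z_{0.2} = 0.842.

n = 23 pairs

For a paired (one-sample on differences) test: n = ((z_{α} + z_β) / d)².
z_{α} + z_β = 1.645 + 0.842 = 2.487.
n = (2.487 / 0.52)² = 4.783² = 22.87.
Round up.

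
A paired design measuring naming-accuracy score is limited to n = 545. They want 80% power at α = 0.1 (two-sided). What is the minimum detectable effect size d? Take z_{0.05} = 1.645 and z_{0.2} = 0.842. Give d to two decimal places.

For a single sample (or paired design) of n = 545: d_min = (z_{α/2} + z_β)/√n.
z-sum = 1.645 + 0.842 = 2.487.
d_min = 2.487 / √545 = 2.487 / 23.345 = 0.107.

d_min ≈ 0.11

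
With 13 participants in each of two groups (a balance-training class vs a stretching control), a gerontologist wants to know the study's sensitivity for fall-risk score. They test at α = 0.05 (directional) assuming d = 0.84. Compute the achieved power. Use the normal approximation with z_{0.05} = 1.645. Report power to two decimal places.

For two equal groups, power = Φ(d·√(n/2) − z_{α}).
d·√(n/2) = 0.84 × √(13/2) = 0.84 × 2.550 = 2.142.
z_β = 2.142 − 1.645 = 0.497.
Power = Φ(0.497) = 0.690.

power ≈ 0.69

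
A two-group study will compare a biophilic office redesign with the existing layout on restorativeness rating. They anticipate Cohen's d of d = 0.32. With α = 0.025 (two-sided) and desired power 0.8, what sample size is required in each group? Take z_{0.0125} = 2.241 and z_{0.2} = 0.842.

n = 186 per group

For two independent groups with equal n: n = 2·((z_{α/2} + z_β) / d)².
z_{α/2} + z_β = 2.241 + 0.842 = 3.083.
n = 2 × (3.083 / 0.32)² = 2 × 9.634² = 2 × 92.82 = 185.6.
Round up to the next whole participant.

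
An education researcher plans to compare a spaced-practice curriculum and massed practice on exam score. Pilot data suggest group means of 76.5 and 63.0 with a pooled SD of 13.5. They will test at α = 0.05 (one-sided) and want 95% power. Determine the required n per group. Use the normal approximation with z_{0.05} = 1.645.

Cohen's d = |M₁ − M₂| / SD_pooled = |76.5 − 63.0| / 13.5 = 13.5 / 13.5 = 1.000.
For two independent groups with equal n: n = 2·((z_{α} + z_β) / d)².
z_{α} + z_β = 1.645 + 1.645 = 3.290.
n = 2 × (3.290 / 1.000)² = 2 × 3.290² = 2 × 10.82 = 21.6.
Round up to the next whole participant.

n = 22 per group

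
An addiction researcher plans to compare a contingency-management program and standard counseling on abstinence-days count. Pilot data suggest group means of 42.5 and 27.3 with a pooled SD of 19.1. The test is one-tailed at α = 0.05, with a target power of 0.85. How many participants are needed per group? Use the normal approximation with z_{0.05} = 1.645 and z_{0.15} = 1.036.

n = 23 per group

Cohen's d = |M₁ − M₂| / SD_pooled = |42.5 − 27.3| / 19.1 = 15.2 / 19.1 = 0.796.
For two independent groups with equal n: n = 2·((z_{α} + z_β) / d)².
z_{α} + z_β = 1.645 + 1.036 = 2.681.
n = 2 × (2.681 / 0.796)² = 2 × 3.368² = 2 × 11.34 = 22.7.
Round up to the next whole participant.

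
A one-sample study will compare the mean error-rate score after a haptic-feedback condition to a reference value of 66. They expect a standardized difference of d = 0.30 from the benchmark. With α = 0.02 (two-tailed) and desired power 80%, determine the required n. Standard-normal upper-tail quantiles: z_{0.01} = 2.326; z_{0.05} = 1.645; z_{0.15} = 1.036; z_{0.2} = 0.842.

For a one-sample test: n = ((z_{α/2} + z_β) / d)².
z_{α/2} + z_β = 2.326 + 0.842 = 3.168.
n = (3.168 / 0.30)² = 10.560² = 111.51.
Round up.

n = 112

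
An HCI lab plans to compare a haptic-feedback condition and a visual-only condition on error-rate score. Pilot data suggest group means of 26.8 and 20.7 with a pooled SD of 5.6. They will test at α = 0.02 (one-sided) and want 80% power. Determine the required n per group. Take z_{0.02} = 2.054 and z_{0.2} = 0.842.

Cohen's d = |M₁ − M₂| / SD_pooled = |26.8 − 20.7| / 5.6 = 6.1 / 5.6 = 1.089.
For two independent groups with equal n: n = 2·((z_{α} + z_β) / d)².
z_{α} + z_β = 2.054 + 0.842 = 2.896.
n = 2 × (2.896 / 1.089)² = 2 × 2.659² = 2 × 7.07 = 14.1.
Round up to the next whole participant.

n = 15 per group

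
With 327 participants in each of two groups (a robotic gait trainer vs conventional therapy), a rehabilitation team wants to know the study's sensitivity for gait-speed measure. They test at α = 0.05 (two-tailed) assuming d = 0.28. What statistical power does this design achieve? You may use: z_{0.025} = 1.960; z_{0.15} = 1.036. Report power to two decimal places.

For two equal groups, power = Φ(d·√(n/2) − z_{α/2}).
d·√(n/2) = 0.28 × √(327/2) = 0.28 × 12.787 = 3.580.
z_β = 3.580 − 1.960 = 1.620.
Power = Φ(1.620) = 0.947.

power ≈ 0.95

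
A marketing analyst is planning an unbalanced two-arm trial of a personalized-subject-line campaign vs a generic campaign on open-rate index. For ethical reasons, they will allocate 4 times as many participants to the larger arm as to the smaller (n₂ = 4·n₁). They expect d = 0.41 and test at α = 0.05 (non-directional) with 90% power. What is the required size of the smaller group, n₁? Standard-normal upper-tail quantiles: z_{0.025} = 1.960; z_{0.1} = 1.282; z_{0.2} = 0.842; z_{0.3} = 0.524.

n₁ = 79

With allocation ratio k = n₂/n₁ = 4, Var(x̄₁−x̄₂) = σ²(1/n₁ + 1/(k·n₁)) = σ²·(k+1)/(k·n₁).
So n₁ = (1 + 1/k)·((z_{α/2} + z_β)/d)² = 1.250 × (3.242/0.41)².
n₁ = 1.250 × 62.53 = 78.2.
Round up: n₁ = 79, giving n₂ = 4 × 79 = 316.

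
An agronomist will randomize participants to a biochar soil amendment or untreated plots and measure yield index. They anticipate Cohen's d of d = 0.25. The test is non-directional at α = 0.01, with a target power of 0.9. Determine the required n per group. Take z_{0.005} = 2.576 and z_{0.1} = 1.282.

n = 477 per group

For two independent groups with equal n: n = 2·((z_{α/2} + z_β) / d)².
z_{α/2} + z_β = 2.576 + 1.282 = 3.858.
n = 2 × (3.858 / 0.25)² = 2 × 15.432² = 2 × 238.15 = 476.3.
Round up to the next whole participant.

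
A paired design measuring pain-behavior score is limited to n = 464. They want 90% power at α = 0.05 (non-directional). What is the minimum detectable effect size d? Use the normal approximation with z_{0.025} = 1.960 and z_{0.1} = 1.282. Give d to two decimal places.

For a single sample (or paired design) of n = 464: d_min = (z_{α/2} + z_β)/√n.
z-sum = 1.960 + 1.282 = 3.242.
d_min = 3.242 / √464 = 3.242 / 21.541 = 0.151.

d_min ≈ 0.15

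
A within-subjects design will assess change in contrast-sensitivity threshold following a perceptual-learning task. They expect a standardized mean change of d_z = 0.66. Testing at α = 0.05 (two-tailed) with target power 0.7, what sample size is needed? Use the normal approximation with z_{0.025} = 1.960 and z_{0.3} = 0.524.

n = 15 pairs

For a paired (one-sample on differences) test: n = ((z_{α/2} + z_β) / d)².
z_{α/2} + z_β = 1.960 + 0.524 = 2.484.
n = (2.484 / 0.66)² = 3.764² = 14.16.
Round up.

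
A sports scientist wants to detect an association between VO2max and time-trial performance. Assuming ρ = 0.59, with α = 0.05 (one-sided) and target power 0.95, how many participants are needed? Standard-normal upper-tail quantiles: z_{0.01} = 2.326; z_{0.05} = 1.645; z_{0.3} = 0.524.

n = 27

Fisher's z: C = ½·ln((1+r)/(1−r)) = ½·ln(3.8780) = 0.6777.
n = ((z_{α} + z_β)/C)² + 3.
(1.645 + 1.645) / 0.6777 = 3.290 / 0.6777 = 4.855.
n = 4.855² + 3 = 23.57 + 3 = 26.6.
Round up.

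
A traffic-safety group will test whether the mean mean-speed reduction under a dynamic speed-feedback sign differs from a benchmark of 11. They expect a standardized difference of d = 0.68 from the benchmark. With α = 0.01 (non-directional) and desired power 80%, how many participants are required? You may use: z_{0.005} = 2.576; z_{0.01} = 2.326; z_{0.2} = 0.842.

For a one-sample test: n = ((z_{α/2} + z_β) / d)².
z_{α/2} + z_β = 2.576 + 0.842 = 3.418.
n = (3.418 / 0.68)² = 5.026² = 25.27.
Round up.

n = 26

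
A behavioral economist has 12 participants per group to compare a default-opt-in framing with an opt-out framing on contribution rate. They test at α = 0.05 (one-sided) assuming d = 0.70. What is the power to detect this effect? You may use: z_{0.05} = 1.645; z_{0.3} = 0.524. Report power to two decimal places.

power ≈ 0.53

For two equal groups, power = Φ(d·√(n/2) − z_{α}).
d·√(n/2) = 0.70 × √(12/2) = 0.70 × 2.449 = 1.715.
z_β = 1.715 − 1.645 = 0.070.
Power = Φ(0.070) = 0.528.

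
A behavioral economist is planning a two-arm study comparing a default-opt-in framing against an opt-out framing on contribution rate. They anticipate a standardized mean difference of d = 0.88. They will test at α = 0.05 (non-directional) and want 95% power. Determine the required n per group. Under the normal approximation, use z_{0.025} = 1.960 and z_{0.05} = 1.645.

For two independent groups with equal n: n = 2·((z_{α/2} + z_β) / d)².
z_{α/2} + z_β = 1.960 + 1.645 = 3.605.
n = 2 × (3.605 / 0.88)² = 2 × 4.097² = 2 × 16.78 = 33.6.
Round up to the next whole participant.

n = 34 per group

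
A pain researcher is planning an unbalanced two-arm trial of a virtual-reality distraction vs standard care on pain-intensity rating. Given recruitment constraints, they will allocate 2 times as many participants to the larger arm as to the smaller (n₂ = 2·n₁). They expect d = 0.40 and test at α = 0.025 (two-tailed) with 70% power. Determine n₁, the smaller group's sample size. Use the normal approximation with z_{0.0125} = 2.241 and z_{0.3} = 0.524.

n₁ = 72

With allocation ratio k = n₂/n₁ = 2, Var(x̄₁−x̄₂) = σ²(1/n₁ + 1/(k·n₁)) = σ²·(k+1)/(k·n₁).
So n₁ = (1 + 1/k)·((z_{α/2} + z_β)/d)² = 1.500 × (2.765/0.40)².
n₁ = 1.500 × 47.78 = 71.7.
Round up: n₁ = 72, giving n₂ = 2 × 72 = 144.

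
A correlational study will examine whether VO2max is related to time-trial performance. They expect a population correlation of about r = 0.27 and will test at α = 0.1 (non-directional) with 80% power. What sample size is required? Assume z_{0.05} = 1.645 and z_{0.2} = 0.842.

n = 84

Fisher's z: C = ½·ln((1+r)/(1−r)) = ½·ln(1.7397) = 0.2769.
n = ((z_{α/2} + z_β)/C)² + 3.
(1.645 + 0.842) / 0.2769 = 2.487 / 0.2769 = 8.982.
n = 8.982² + 3 = 80.67 + 3 = 83.7.
Round up.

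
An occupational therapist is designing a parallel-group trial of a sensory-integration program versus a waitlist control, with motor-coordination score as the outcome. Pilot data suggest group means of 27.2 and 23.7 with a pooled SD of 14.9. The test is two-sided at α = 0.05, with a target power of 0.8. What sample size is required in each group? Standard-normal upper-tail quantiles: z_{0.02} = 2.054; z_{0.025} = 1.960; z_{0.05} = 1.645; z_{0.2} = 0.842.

n = 285 per group

Cohen's d = |M₁ − M₂| / SD_pooled = |27.2 − 23.7| / 14.9 = 3.5 / 14.9 = 0.235.
For two independent groups with equal n: n = 2·((z_{α/2} + z_β) / d)².
z_{α/2} + z_β = 1.960 + 0.842 = 2.802.
n = 2 × (2.802 / 0.235)² = 2 × 11.923² = 2 × 142.17 = 284.3.
Round up to the next whole participant.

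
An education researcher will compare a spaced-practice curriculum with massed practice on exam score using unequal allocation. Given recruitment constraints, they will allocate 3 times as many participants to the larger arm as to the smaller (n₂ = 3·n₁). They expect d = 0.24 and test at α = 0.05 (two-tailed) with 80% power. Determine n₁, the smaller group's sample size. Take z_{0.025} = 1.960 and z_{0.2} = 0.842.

With allocation ratio k = n₂/n₁ = 3, Var(x̄₁−x̄₂) = σ²(1/n₁ + 1/(k·n₁)) = σ²·(k+1)/(k·n₁).
So n₁ = (1 + 1/k)·((z_{α/2} + z_β)/d)² = 1.333 × (2.802/0.24)².
n₁ = 1.333 × 136.31 = 181.7.
Round up: n₁ = 182, giving n₂ = 3 × 182 = 546.

n₁ = 182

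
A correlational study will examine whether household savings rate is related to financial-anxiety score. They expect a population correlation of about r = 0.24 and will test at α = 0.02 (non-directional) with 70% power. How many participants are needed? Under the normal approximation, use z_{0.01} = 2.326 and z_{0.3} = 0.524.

Fisher's z: C = ½·ln((1+r)/(1−r)) = ½·ln(1.6316) = 0.2448.
n = ((z_{α/2} + z_β)/C)² + 3.
(2.326 + 0.524) / 0.2448 = 2.850 / 0.2448 = 11.642.
n = 11.642² + 3 = 135.54 + 3 = 138.5.
Round up.

n = 139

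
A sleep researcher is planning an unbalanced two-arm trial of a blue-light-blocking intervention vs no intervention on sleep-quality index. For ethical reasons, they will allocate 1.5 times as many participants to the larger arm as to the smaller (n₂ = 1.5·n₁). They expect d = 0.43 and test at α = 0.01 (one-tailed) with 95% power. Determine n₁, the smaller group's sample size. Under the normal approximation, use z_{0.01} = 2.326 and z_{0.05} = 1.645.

With allocation ratio k = n₂/n₁ = 1.5, Var(x̄₁−x̄₂) = σ²(1/n₁ + 1/(k·n₁)) = σ²·(k+1)/(k·n₁).
So n₁ = (1 + 1/k)·((z_{α} + z_β)/d)² = 1.667 × (3.971/0.43)².
n₁ = 1.667 × 85.28 = 142.1.
Round up: n₁ = 143, giving n₂ = ⌈1.5 × 143⌉ = ⌈214.5⌉ = 215.

n₁ = 143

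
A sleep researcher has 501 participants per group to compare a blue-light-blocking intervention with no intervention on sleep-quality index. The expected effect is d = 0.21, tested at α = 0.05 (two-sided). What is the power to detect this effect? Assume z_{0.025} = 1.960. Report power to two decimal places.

power ≈ 0.91

For two equal groups, power = Φ(d·√(n/2) − z_{α/2}).
d·√(n/2) = 0.21 × √(501/2) = 0.21 × 15.827 = 3.324.
z_β = 3.324 − 1.960 = 1.364.
Power = Φ(1.364) = 0.914.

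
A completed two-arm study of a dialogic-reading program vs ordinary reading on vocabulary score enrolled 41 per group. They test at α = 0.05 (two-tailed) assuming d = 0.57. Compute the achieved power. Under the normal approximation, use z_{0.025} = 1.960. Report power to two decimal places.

power ≈ 0.73

For two equal groups, power = Φ(d·√(n/2) − z_{α/2}).
d·√(n/2) = 0.57 × √(41/2) = 0.57 × 4.528 = 2.581.
z_β = 2.581 − 1.960 = 0.621.
Power = Φ(0.621) = 0.733.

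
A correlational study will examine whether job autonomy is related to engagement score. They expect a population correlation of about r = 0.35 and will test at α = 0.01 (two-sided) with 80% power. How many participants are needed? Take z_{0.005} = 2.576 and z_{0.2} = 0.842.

n = 91

Fisher's z: C = ½·ln((1+r)/(1−r)) = ½·ln(2.0769) = 0.3654.
n = ((z_{α/2} + z_β)/C)² + 3.
(2.576 + 0.842) / 0.3654 = 3.418 / 0.3654 = 9.354.
n = 9.354² + 3 = 87.50 + 3 = 90.5.
Round up.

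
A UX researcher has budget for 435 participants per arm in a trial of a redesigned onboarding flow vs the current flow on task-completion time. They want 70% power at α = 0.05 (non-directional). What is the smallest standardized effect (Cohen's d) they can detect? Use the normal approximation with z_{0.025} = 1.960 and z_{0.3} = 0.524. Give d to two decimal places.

For two independent groups of n = 435 each: d_min = (z_{α/2} + z_β)·√(2/n).
z-sum = 1.960 + 0.524 = 2.484.
d_min = 2.484 × √(2/435) = 2.484 × 0.0678 = 0.168.

d_min ≈ 0.17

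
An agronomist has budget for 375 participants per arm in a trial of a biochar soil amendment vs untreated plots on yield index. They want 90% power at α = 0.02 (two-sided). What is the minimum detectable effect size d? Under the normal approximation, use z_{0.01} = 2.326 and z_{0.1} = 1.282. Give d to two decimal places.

For two independent groups of n = 375 each: d_min = (z_{α/2} + z_β)·√(2/n).
z-sum = 2.326 + 1.282 = 3.608.
d_min = 3.608 × √(2/375) = 3.608 × 0.0730 = 0.263.

d_min ≈ 0.26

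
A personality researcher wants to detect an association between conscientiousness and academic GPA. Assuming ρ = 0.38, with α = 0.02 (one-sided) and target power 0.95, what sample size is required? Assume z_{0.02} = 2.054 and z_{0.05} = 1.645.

n = 89

Fisher's z: C = ½·ln((1+r)/(1−r)) = ½·ln(2.2258) = 0.4001.
n = ((z_{α} + z_β)/C)² + 3.
(2.054 + 1.645) / 0.4001 = 3.699 / 0.4001 = 9.245.
n = 9.245² + 3 = 85.47 + 3 = 88.5.
Round up.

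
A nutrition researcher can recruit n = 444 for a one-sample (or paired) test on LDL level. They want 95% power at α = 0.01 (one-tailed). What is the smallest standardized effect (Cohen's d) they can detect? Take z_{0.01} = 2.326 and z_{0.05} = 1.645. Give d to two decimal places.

d_min ≈ 0.19

For a single sample (or paired design) of n = 444: d_min = (z_{α} + z_β)/√n.
z-sum = 2.326 + 1.645 = 3.971.
d_min = 3.971 / √444 = 3.971 / 21.071 = 0.188.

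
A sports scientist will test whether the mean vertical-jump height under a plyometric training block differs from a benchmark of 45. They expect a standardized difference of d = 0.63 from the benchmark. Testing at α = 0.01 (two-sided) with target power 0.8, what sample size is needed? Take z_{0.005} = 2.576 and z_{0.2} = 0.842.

For a one-sample test: n = ((z_{α/2} + z_β) / d)².
z_{α/2} + z_β = 2.576 + 0.842 = 3.418.
n = (3.418 / 0.63)² = 5.425² = 29.43.
Round up.

n = 30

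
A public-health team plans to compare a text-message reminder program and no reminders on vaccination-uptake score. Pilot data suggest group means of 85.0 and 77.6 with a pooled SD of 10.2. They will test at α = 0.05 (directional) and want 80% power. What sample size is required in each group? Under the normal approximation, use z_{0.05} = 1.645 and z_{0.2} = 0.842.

Cohen's d = |M₁ − M₂| / SD_pooled = |85.0 − 77.6| / 10.2 = 7.4 / 10.2 = 0.725.
For two independent groups with equal n: n = 2·((z_{α} + z_β) / d)².
z_{α} + z_β = 1.645 + 0.842 = 2.487.
n = 2 × (2.487 / 0.725)² = 2 × 3.430² = 2 × 11.77 = 23.5.
Round up to the next whole participant.

n = 24 per group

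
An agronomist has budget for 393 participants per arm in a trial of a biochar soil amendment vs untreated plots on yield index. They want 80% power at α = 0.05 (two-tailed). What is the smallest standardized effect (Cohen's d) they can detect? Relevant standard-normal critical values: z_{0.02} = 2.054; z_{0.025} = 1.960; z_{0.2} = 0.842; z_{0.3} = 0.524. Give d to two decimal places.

d_min ≈ 0.20

For two independent groups of n = 393 each: d_min = (z_{α/2} + z_β)·√(2/n).
z-sum = 1.960 + 0.842 = 2.802.
d_min = 2.802 × √(2/393) = 2.802 × 0.0713 = 0.200.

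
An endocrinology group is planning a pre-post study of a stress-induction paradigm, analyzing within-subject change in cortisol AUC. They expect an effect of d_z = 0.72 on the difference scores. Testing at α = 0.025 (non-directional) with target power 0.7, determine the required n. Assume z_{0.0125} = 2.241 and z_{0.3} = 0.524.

For a paired (one-sample on differences) test: n = ((z_{α/2} + z_β) / d)².
z_{α/2} + z_β = 2.241 + 0.524 = 2.765.
n = (2.765 / 0.72)² = 3.840² = 14.75.
Round up.

n = 15 pairs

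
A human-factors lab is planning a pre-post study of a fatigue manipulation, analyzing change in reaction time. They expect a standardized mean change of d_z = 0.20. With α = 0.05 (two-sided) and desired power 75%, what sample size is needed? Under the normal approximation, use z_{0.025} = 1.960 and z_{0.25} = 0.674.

n = 174 pairs

For a paired (one-sample on differences) test: n = ((z_{α/2} + z_β) / d)².
z_{α/2} + z_β = 1.960 + 0.674 = 2.634.
n = (2.634 / 0.20)² = 13.170² = 173.45.
Round up.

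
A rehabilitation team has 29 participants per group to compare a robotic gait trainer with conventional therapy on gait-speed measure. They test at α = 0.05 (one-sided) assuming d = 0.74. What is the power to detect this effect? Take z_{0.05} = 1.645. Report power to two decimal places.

power ≈ 0.88

For two equal groups, power = Φ(d·√(n/2) − z_{α}).
d·√(n/2) = 0.74 × √(29/2) = 0.74 × 3.808 = 2.818.
z_β = 2.818 − 1.645 = 1.173.
Power = Φ(1.173) = 0.880.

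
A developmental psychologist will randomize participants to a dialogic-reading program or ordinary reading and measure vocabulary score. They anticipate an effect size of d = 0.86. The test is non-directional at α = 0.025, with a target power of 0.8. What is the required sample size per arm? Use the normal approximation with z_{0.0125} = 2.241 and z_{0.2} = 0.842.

For two independent groups with equal n: n = 2·((z_{α/2} + z_β) / d)².
z_{α/2} + z_β = 2.241 + 0.842 = 3.083.
n = 2 × (3.083 / 0.86)² = 2 × 3.585² = 2 × 12.85 = 25.7.
Round up to the next whole participant.

n = 26 per group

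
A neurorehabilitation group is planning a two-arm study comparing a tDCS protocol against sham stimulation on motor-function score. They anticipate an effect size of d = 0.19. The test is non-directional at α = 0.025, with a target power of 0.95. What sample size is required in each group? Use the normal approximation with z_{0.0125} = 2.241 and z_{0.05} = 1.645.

For two independent groups with equal n: n = 2·((z_{α/2} + z_β) / d)².
z_{α/2} + z_β = 2.241 + 1.645 = 3.886.
n = 2 × (3.886 / 0.19)² = 2 × 20.453² = 2 × 418.31 = 836.6.
Round up to the next whole participant.

n = 837 per group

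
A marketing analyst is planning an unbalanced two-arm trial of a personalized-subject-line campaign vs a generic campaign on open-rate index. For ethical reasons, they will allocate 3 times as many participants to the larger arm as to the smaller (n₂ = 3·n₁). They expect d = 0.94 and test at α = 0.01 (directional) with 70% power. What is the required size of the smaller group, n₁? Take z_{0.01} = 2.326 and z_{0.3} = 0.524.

With allocation ratio k = n₂/n₁ = 3, Var(x̄₁−x̄₂) = σ²(1/n₁ + 1/(k·n₁)) = σ²·(k+1)/(k·n₁).
So n₁ = (1 + 1/k)·((z_{α} + z_β)/d)² = 1.333 × (2.850/0.94)².
n₁ = 1.333 × 9.19 = 12.3.
Round up: n₁ = 13, giving n₂ = 3 × 13 = 39.

n₁ = 13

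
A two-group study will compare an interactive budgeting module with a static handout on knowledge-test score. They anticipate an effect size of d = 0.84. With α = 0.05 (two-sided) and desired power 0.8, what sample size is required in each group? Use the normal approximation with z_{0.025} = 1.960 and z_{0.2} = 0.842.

n = 23 per group

For two independent groups with equal n: n = 2·((z_{α/2} + z_β) / d)².
z_{α/2} + z_β = 1.960 + 0.842 = 2.802.
n = 2 × (2.802 / 0.84)² = 2 × 3.336² = 2 × 11.13 = 22.3.
Round up to the next whole participant.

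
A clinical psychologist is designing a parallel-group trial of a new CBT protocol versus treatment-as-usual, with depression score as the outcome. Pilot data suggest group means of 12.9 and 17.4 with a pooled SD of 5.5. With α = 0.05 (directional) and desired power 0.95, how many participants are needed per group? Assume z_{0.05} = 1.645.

n = 33 per group

Cohen's d = |M₁ − M₂| / SD_pooled = |12.9 − 17.4| / 5.5 = 4.5 / 5.5 = 0.818.
For two independent groups with equal n: n = 2·((z_{α} + z_β) / d)².
z_{α} + z_β = 1.645 + 1.645 = 3.290.
n = 2 × (3.290 / 0.818)² = 2 × 4.022² = 2 × 16.18 = 32.4.
Round up to the next whole participant.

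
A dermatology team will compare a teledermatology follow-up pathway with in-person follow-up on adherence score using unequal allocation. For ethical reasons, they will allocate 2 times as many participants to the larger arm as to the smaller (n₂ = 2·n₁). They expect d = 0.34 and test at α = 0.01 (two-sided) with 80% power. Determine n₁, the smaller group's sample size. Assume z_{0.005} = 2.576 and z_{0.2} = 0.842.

n₁ = 152

With allocation ratio k = n₂/n₁ = 2, Var(x̄₁−x̄₂) = σ²(1/n₁ + 1/(k·n₁)) = σ²·(k+1)/(k·n₁).
So n₁ = (1 + 1/k)·((z_{α/2} + z_β)/d)² = 1.500 × (3.418/0.34)².
n₁ = 1.500 × 101.06 = 151.6.
Round up: n₁ = 152, giving n₂ = 2 × 152 = 304.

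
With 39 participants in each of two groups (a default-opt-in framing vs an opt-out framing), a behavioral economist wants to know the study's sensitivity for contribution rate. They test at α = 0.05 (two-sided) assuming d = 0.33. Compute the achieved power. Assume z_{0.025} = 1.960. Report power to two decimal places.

For two equal groups, power = Φ(d·√(n/2) − z_{α/2}).
d·√(n/2) = 0.33 × √(39/2) = 0.33 × 4.416 = 1.457.
z_β = 1.457 − 1.960 = -0.503.
Power = Φ(-0.503) = 0.308.

power ≈ 0.31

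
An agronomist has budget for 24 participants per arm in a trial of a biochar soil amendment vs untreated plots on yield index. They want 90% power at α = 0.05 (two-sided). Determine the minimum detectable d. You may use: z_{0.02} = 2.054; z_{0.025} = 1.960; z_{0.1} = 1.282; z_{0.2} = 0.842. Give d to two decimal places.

For two independent groups of n = 24 each: d_min = (z_{α/2} + z_β)·√(2/n).
z-sum = 1.960 + 1.282 = 3.242.
d_min = 3.242 × √(2/24) = 3.242 × 0.2887 = 0.936.

d_min ≈ 0.94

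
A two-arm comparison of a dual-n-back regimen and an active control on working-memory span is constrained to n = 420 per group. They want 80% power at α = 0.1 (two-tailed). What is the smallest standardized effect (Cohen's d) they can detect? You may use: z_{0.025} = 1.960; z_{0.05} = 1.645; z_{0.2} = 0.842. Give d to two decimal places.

d_min ≈ 0.17

For two independent groups of n = 420 each: d_min = (z_{α/2} + z_β)·√(2/n).
z-sum = 1.645 + 0.842 = 2.487.
d_min = 2.487 × √(2/420) = 2.487 × 0.0690 = 0.172.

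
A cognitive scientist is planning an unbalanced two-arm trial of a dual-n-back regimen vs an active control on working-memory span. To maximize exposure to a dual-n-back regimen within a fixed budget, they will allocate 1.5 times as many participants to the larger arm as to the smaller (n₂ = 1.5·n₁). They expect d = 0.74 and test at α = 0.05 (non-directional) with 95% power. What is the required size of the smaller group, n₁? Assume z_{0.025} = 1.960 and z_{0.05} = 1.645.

n₁ = 40

With allocation ratio k = n₂/n₁ = 1.5, Var(x̄₁−x̄₂) = σ²(1/n₁ + 1/(k·n₁)) = σ²·(k+1)/(k·n₁).
So n₁ = (1 + 1/k)·((z_{α/2} + z_β)/d)² = 1.667 × (3.605/0.74)².
n₁ = 1.667 × 23.73 = 39.6.
Round up: n₁ = 40, giving n₂ = 1.5 × 40 = 60.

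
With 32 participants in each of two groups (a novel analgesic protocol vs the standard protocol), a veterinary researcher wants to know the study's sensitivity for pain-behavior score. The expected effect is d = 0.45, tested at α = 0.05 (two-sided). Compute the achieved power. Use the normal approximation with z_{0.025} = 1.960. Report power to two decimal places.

power ≈ 0.44

For two equal groups, power = Φ(d·√(n/2) − z_{α/2}).
d·√(n/2) = 0.45 × √(32/2) = 0.45 × 4.000 = 1.800.
z_β = 1.800 − 1.960 = -0.160.
Power = Φ(-0.160) = 0.436.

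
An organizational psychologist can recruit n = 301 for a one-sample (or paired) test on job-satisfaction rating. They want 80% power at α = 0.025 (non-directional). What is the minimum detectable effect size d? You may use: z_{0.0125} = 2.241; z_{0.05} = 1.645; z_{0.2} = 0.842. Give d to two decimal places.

For a single sample (or paired design) of n = 301: d_min = (z_{α/2} + z_β)/√n.
z-sum = 2.241 + 0.842 = 3.083.
d_min = 3.083 / √301 = 3.083 / 17.349 = 0.178.

d_min ≈ 0.18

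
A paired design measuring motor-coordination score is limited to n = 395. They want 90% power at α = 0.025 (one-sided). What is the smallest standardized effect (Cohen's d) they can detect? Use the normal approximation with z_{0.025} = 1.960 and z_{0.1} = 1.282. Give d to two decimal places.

d_min ≈ 0.16

For a single sample (or paired design) of n = 395: d_min = (z_{α} + z_β)/√n.
z-sum = 1.960 + 1.282 = 3.242.
d_min = 3.242 / √395 = 3.242 / 19.875 = 0.163.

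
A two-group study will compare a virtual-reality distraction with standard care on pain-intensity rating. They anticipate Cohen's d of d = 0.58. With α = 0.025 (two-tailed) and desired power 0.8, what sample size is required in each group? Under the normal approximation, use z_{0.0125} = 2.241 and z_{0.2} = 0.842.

n = 57 per group

For two independent groups with equal n: n = 2·((z_{α/2} + z_β) / d)².
z_{α/2} + z_β = 2.241 + 0.842 = 3.083.
n = 2 × (3.083 / 0.58)² = 2 × 5.316² = 2 × 28.25 = 56.5.
Round up to the next whole participant.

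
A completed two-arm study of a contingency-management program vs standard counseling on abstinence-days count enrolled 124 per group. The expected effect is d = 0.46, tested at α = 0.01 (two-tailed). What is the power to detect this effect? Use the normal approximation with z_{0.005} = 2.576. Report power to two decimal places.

For two equal groups, power = Φ(d·√(n/2) − z_{α/2}).
d·√(n/2) = 0.46 × √(124/2) = 0.46 × 7.874 = 3.622.
z_β = 3.622 − 2.576 = 1.046.
Power = Φ(1.046) = 0.852.

power ≈ 0.85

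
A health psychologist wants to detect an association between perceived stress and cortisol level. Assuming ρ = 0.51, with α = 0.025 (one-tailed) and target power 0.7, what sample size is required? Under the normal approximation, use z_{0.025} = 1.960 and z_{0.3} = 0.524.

n = 23

Fisher's z: C = ½·ln((1+r)/(1−r)) = ½·ln(3.0816) = 0.5627.
n = ((z_{α} + z_β)/C)² + 3.
(1.960 + 0.524) / 0.5627 = 2.484 / 0.5627 = 4.414.
n = 4.414² + 3 = 19.49 + 3 = 22.5.
Round up.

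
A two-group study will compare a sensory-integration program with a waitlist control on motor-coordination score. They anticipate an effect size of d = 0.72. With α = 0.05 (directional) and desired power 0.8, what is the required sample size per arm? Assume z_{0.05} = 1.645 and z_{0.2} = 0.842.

n = 24 per group

For two independent groups with equal n: n = 2·((z_{α} + z_β) / d)².
z_{α} + z_β = 1.645 + 0.842 = 2.487.
n = 2 × (2.487 / 0.72)² = 2 × 3.454² = 2 × 11.93 = 23.9.
Round up to the next whole participant.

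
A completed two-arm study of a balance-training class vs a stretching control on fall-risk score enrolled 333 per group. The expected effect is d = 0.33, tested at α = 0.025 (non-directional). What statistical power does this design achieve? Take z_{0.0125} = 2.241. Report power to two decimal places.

power ≈ 0.98

For two equal groups, power = Φ(d·√(n/2) − z_{α/2}).
d·√(n/2) = 0.33 × √(333/2) = 0.33 × 12.903 = 4.258.
z_β = 4.258 − 2.241 = 2.017.
Power = Φ(2.017) = 0.978.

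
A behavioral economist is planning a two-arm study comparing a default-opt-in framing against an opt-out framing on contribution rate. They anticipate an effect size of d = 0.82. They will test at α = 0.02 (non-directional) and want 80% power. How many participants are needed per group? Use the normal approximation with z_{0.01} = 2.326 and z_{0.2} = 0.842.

For two independent groups with equal n: n = 2·((z_{α/2} + z_β) / d)².
z_{α/2} + z_β = 2.326 + 0.842 = 3.168.
n = 2 × (3.168 / 0.82)² = 2 × 3.863² = 2 × 14.93 = 29.9.
Round up to the next whole participant.

n = 30 per group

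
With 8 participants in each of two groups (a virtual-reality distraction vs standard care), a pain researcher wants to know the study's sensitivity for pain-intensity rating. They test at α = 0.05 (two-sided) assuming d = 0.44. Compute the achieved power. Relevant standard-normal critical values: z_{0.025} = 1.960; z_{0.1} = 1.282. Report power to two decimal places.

power ≈ 0.14

For two equal groups, power = Φ(d·√(n/2) − z_{α/2}).
d·√(n/2) = 0.44 × √(8/2) = 0.44 × 2.000 = 0.880.
z_β = 0.880 − 1.960 = -1.080.
Power = Φ(-1.080) = 0.140.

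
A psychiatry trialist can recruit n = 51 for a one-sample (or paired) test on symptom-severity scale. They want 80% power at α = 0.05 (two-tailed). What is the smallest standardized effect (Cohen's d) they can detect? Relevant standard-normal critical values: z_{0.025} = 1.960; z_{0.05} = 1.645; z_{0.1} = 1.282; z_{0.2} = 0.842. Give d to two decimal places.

For a single sample (or paired design) of n = 51: d_min = (z_{α/2} + z_β)/√n.
z-sum = 1.960 + 0.842 = 2.802.
d_min = 2.802 / √51 = 2.802 / 7.141 = 0.392.

d_min ≈ 0.39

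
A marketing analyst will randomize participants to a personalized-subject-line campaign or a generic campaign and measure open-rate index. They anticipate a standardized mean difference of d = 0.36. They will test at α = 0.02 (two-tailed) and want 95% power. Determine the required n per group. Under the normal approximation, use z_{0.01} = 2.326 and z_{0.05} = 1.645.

For two independent groups with equal n: n = 2·((z_{α/2} + z_β) / d)².
z_{α/2} + z_β = 2.326 + 1.645 = 3.971.
n = 2 × (3.971 / 0.36)² = 2 × 11.031² = 2 × 121.67 = 243.3.
Round up to the next whole participant.

n = 244 per group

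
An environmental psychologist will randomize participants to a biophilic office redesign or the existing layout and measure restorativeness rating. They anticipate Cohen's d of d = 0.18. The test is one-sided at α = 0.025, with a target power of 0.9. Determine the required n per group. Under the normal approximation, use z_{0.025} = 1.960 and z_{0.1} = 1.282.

For two independent groups with equal n: n = 2·((z_{α} + z_β) / d)².
z_{α} + z_β = 1.960 + 1.282 = 3.242.
n = 2 × (3.242 / 0.18)² = 2 × 18.011² = 2 × 324.40 = 648.8.
Round up to the next whole participant.

n = 649 per group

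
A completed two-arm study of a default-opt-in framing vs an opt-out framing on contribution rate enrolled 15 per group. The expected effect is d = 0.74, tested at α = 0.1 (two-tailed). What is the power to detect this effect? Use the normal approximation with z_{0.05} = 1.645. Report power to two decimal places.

For two equal groups, power = Φ(d·√(n/2) − z_{α/2}).
d·√(n/2) = 0.74 × √(15/2) = 0.74 × 2.739 = 2.027.
z_β = 2.027 − 1.645 = 0.382.
Power = Φ(0.382) = 0.649.

power ≈ 0.65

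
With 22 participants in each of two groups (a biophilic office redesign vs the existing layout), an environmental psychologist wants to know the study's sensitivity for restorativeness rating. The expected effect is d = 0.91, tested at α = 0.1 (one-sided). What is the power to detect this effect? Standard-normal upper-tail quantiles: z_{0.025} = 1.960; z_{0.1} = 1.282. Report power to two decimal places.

For two equal groups, power = Φ(d·√(n/2) − z_{α}).
d·√(n/2) = 0.91 × √(22/2) = 0.91 × 3.317 = 3.018.
z_β = 3.018 − 1.282 = 1.736.
Power = Φ(1.736) = 0.959.

power ≈ 0.96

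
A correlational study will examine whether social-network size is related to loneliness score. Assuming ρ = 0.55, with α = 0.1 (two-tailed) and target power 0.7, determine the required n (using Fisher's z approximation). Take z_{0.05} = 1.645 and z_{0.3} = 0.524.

Fisher's z: C = ½·ln((1+r)/(1−r)) = ½·ln(3.4444) = 0.6184.
n = ((z_{α/2} + z_β)/C)² + 3.
(1.645 + 0.524) / 0.6184 = 2.169 / 0.6184 = 3.507.
n = 3.507² + 3 = 12.30 + 3 = 15.3.
Round up.

n = 16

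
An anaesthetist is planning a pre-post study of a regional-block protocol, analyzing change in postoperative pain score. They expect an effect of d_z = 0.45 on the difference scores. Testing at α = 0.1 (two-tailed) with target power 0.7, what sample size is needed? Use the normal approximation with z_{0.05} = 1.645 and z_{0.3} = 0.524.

For a paired (one-sample on differences) test: n = ((z_{α/2} + z_β) / d)².
z_{α/2} + z_β = 1.645 + 0.524 = 2.169.
n = (2.169 / 0.45)² = 4.820² = 23.23.
Round up.

n = 24 pairs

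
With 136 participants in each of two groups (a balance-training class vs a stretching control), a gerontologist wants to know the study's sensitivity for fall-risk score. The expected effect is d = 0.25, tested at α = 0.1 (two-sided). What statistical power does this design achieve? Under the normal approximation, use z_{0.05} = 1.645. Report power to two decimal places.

power ≈ 0.66

For two equal groups, power = Φ(d·√(n/2) − z_{α/2}).
d·√(n/2) = 0.25 × √(136/2) = 0.25 × 8.246 = 2.062.
z_β = 2.062 − 1.645 = 0.417.
Power = Φ(0.417) = 0.661.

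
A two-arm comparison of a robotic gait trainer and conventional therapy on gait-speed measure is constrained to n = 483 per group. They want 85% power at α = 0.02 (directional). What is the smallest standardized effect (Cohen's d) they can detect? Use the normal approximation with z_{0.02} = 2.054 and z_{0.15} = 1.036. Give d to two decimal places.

d_min ≈ 0.20

For two independent groups of n = 483 each: d_min = (z_{α} + z_β)·√(2/n).
z-sum = 2.054 + 1.036 = 3.090.
d_min = 3.090 × √(2/483) = 3.090 × 0.0643 = 0.199.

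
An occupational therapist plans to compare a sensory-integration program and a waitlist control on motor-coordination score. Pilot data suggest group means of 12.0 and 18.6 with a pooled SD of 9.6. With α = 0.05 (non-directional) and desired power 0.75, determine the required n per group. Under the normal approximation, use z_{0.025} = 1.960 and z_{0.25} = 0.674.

n = 30 per group

Cohen's d = |M₁ − M₂| / SD_pooled = |12.0 − 18.6| / 9.6 = 6.6 / 9.6 = 0.688.
For two independent groups with equal n: n = 2·((z_{α/2} + z_β) / d)².
z_{α/2} + z_β = 1.960 + 0.674 = 2.634.
n = 2 × (2.634 / 0.688)² = 2 × 3.828² = 2 × 14.66 = 29.3.
Round up to the next whole participant.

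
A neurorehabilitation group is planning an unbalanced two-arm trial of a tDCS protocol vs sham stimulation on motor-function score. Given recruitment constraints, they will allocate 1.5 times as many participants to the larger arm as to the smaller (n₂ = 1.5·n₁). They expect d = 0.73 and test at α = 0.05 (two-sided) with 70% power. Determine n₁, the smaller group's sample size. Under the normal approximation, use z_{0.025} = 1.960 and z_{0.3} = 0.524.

With allocation ratio k = n₂/n₁ = 1.5, Var(x̄₁−x̄₂) = σ²(1/n₁ + 1/(k·n₁)) = σ²·(k+1)/(k·n₁).
So n₁ = (1 + 1/k)·((z_{α/2} + z_β)/d)² = 1.667 × (2.484/0.73)².
n₁ = 1.667 × 11.58 = 19.3.
Round up: n₁ = 20, giving n₂ = 1.5 × 20 = 30.

n₁ = 20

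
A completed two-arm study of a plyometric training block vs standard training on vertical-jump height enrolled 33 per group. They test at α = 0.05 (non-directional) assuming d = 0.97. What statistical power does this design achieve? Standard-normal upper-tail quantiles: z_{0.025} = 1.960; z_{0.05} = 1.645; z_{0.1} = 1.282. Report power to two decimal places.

power ≈ 0.98

For two equal groups, power = Φ(d·√(n/2) − z_{α/2}).
d·√(n/2) = 0.97 × √(33/2) = 0.97 × 4.062 = 3.940.
z_β = 3.940 − 1.960 = 1.980.
Power = Φ(1.980) = 0.976.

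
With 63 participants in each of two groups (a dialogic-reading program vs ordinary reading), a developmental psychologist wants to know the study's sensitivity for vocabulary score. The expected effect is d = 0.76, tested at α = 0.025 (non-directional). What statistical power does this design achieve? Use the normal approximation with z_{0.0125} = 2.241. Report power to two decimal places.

For two equal groups, power = Φ(d·√(n/2) − z_{α/2}).
d·√(n/2) = 0.76 × √(63/2) = 0.76 × 5.612 = 4.265.
z_β = 4.265 − 2.241 = 2.024.
Power = Φ(2.024) = 0.979.

power ≈ 0.98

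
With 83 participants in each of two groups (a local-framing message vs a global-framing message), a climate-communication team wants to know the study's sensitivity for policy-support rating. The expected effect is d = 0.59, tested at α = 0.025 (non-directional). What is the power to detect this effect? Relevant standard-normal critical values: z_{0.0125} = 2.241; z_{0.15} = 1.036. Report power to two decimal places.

For two equal groups, power = Φ(d·√(n/2) − z_{α/2}).
d·√(n/2) = 0.59 × √(83/2) = 0.59 × 6.442 = 3.801.
z_β = 3.801 − 2.241 = 1.560.
Power = Φ(1.560) = 0.941.

power ≈ 0.94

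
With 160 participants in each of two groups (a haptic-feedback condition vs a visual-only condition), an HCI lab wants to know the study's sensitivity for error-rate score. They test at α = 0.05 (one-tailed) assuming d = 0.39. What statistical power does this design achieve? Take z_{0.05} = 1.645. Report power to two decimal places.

For two equal groups, power = Φ(d·√(n/2) − z_{α}).
d·√(n/2) = 0.39 × √(160/2) = 0.39 × 8.944 = 3.488.
z_β = 3.488 − 1.645 = 1.843.
Power = Φ(1.843) = 0.967.

power ≈ 0.97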